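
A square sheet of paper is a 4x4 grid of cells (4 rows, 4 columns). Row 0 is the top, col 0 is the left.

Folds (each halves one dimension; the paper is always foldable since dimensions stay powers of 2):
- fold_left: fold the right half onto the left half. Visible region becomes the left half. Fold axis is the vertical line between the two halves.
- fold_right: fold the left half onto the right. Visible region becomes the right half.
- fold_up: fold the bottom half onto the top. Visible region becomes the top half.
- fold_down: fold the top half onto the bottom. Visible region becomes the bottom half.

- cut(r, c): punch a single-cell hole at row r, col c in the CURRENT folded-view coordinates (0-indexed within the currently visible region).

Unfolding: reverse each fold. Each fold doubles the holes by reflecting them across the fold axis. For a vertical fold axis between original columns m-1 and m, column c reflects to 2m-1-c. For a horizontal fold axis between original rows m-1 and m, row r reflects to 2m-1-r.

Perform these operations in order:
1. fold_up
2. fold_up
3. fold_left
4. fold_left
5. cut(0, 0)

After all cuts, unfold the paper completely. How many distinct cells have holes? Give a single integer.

Op 1 fold_up: fold axis h@2; visible region now rows[0,2) x cols[0,4) = 2x4
Op 2 fold_up: fold axis h@1; visible region now rows[0,1) x cols[0,4) = 1x4
Op 3 fold_left: fold axis v@2; visible region now rows[0,1) x cols[0,2) = 1x2
Op 4 fold_left: fold axis v@1; visible region now rows[0,1) x cols[0,1) = 1x1
Op 5 cut(0, 0): punch at orig (0,0); cuts so far [(0, 0)]; region rows[0,1) x cols[0,1) = 1x1
Unfold 1 (reflect across v@1): 2 holes -> [(0, 0), (0, 1)]
Unfold 2 (reflect across v@2): 4 holes -> [(0, 0), (0, 1), (0, 2), (0, 3)]
Unfold 3 (reflect across h@1): 8 holes -> [(0, 0), (0, 1), (0, 2), (0, 3), (1, 0), (1, 1), (1, 2), (1, 3)]
Unfold 4 (reflect across h@2): 16 holes -> [(0, 0), (0, 1), (0, 2), (0, 3), (1, 0), (1, 1), (1, 2), (1, 3), (2, 0), (2, 1), (2, 2), (2, 3), (3, 0), (3, 1), (3, 2), (3, 3)]

Answer: 16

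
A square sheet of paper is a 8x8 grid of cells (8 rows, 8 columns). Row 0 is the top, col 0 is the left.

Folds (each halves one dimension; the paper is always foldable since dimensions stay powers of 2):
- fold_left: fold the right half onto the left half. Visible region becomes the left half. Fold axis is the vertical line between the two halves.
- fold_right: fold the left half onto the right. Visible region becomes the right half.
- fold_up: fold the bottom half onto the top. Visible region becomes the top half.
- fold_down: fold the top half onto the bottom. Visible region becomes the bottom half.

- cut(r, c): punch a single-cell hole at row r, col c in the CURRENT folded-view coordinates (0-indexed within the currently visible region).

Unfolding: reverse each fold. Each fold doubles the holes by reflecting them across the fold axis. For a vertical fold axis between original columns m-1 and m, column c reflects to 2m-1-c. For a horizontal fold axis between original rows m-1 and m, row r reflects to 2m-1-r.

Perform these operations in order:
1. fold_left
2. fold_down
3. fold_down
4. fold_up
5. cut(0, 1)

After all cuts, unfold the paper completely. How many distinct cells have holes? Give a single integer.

Op 1 fold_left: fold axis v@4; visible region now rows[0,8) x cols[0,4) = 8x4
Op 2 fold_down: fold axis h@4; visible region now rows[4,8) x cols[0,4) = 4x4
Op 3 fold_down: fold axis h@6; visible region now rows[6,8) x cols[0,4) = 2x4
Op 4 fold_up: fold axis h@7; visible region now rows[6,7) x cols[0,4) = 1x4
Op 5 cut(0, 1): punch at orig (6,1); cuts so far [(6, 1)]; region rows[6,7) x cols[0,4) = 1x4
Unfold 1 (reflect across h@7): 2 holes -> [(6, 1), (7, 1)]
Unfold 2 (reflect across h@6): 4 holes -> [(4, 1), (5, 1), (6, 1), (7, 1)]
Unfold 3 (reflect across h@4): 8 holes -> [(0, 1), (1, 1), (2, 1), (3, 1), (4, 1), (5, 1), (6, 1), (7, 1)]
Unfold 4 (reflect across v@4): 16 holes -> [(0, 1), (0, 6), (1, 1), (1, 6), (2, 1), (2, 6), (3, 1), (3, 6), (4, 1), (4, 6), (5, 1), (5, 6), (6, 1), (6, 6), (7, 1), (7, 6)]

Answer: 16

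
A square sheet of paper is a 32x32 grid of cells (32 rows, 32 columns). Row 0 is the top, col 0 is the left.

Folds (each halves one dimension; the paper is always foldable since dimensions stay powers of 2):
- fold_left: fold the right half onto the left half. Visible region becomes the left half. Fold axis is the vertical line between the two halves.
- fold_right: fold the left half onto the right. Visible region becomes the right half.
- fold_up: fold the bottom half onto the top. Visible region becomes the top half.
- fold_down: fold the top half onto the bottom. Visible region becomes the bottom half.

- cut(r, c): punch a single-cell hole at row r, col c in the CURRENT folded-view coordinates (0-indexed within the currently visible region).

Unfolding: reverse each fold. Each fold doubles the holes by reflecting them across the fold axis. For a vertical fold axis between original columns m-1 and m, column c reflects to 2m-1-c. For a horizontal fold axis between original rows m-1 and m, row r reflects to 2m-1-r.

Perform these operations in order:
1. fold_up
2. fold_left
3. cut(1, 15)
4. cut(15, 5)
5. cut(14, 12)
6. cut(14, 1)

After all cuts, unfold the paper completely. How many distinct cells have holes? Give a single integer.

Op 1 fold_up: fold axis h@16; visible region now rows[0,16) x cols[0,32) = 16x32
Op 2 fold_left: fold axis v@16; visible region now rows[0,16) x cols[0,16) = 16x16
Op 3 cut(1, 15): punch at orig (1,15); cuts so far [(1, 15)]; region rows[0,16) x cols[0,16) = 16x16
Op 4 cut(15, 5): punch at orig (15,5); cuts so far [(1, 15), (15, 5)]; region rows[0,16) x cols[0,16) = 16x16
Op 5 cut(14, 12): punch at orig (14,12); cuts so far [(1, 15), (14, 12), (15, 5)]; region rows[0,16) x cols[0,16) = 16x16
Op 6 cut(14, 1): punch at orig (14,1); cuts so far [(1, 15), (14, 1), (14, 12), (15, 5)]; region rows[0,16) x cols[0,16) = 16x16
Unfold 1 (reflect across v@16): 8 holes -> [(1, 15), (1, 16), (14, 1), (14, 12), (14, 19), (14, 30), (15, 5), (15, 26)]
Unfold 2 (reflect across h@16): 16 holes -> [(1, 15), (1, 16), (14, 1), (14, 12), (14, 19), (14, 30), (15, 5), (15, 26), (16, 5), (16, 26), (17, 1), (17, 12), (17, 19), (17, 30), (30, 15), (30, 16)]

Answer: 16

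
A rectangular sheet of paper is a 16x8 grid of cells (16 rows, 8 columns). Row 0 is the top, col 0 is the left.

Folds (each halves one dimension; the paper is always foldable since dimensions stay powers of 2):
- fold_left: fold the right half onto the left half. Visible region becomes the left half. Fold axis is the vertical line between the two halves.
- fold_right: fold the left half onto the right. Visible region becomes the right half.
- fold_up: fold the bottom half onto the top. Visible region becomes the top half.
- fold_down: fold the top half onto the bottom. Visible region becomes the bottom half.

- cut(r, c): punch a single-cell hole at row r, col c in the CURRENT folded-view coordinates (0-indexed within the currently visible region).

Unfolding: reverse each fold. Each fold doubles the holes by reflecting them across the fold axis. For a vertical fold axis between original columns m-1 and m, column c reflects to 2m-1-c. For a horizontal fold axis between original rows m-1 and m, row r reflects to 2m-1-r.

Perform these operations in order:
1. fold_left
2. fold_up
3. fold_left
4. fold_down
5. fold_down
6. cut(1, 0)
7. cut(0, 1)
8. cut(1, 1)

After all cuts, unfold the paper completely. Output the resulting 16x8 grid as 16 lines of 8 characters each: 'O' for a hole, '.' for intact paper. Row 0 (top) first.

Answer: OOOOOOOO
.OO..OO.
.OO..OO.
OOOOOOOO
OOOOOOOO
.OO..OO.
.OO..OO.
OOOOOOOO
OOOOOOOO
.OO..OO.
.OO..OO.
OOOOOOOO
OOOOOOOO
.OO..OO.
.OO..OO.
OOOOOOOO

Derivation:
Op 1 fold_left: fold axis v@4; visible region now rows[0,16) x cols[0,4) = 16x4
Op 2 fold_up: fold axis h@8; visible region now rows[0,8) x cols[0,4) = 8x4
Op 3 fold_left: fold axis v@2; visible region now rows[0,8) x cols[0,2) = 8x2
Op 4 fold_down: fold axis h@4; visible region now rows[4,8) x cols[0,2) = 4x2
Op 5 fold_down: fold axis h@6; visible region now rows[6,8) x cols[0,2) = 2x2
Op 6 cut(1, 0): punch at orig (7,0); cuts so far [(7, 0)]; region rows[6,8) x cols[0,2) = 2x2
Op 7 cut(0, 1): punch at orig (6,1); cuts so far [(6, 1), (7, 0)]; region rows[6,8) x cols[0,2) = 2x2
Op 8 cut(1, 1): punch at orig (7,1); cuts so far [(6, 1), (7, 0), (7, 1)]; region rows[6,8) x cols[0,2) = 2x2
Unfold 1 (reflect across h@6): 6 holes -> [(4, 0), (4, 1), (5, 1), (6, 1), (7, 0), (7, 1)]
Unfold 2 (reflect across h@4): 12 holes -> [(0, 0), (0, 1), (1, 1), (2, 1), (3, 0), (3, 1), (4, 0), (4, 1), (5, 1), (6, 1), (7, 0), (7, 1)]
Unfold 3 (reflect across v@2): 24 holes -> [(0, 0), (0, 1), (0, 2), (0, 3), (1, 1), (1, 2), (2, 1), (2, 2), (3, 0), (3, 1), (3, 2), (3, 3), (4, 0), (4, 1), (4, 2), (4, 3), (5, 1), (5, 2), (6, 1), (6, 2), (7, 0), (7, 1), (7, 2), (7, 3)]
Unfold 4 (reflect across h@8): 48 holes -> [(0, 0), (0, 1), (0, 2), (0, 3), (1, 1), (1, 2), (2, 1), (2, 2), (3, 0), (3, 1), (3, 2), (3, 3), (4, 0), (4, 1), (4, 2), (4, 3), (5, 1), (5, 2), (6, 1), (6, 2), (7, 0), (7, 1), (7, 2), (7, 3), (8, 0), (8, 1), (8, 2), (8, 3), (9, 1), (9, 2), (10, 1), (10, 2), (11, 0), (11, 1), (11, 2), (11, 3), (12, 0), (12, 1), (12, 2), (12, 3), (13, 1), (13, 2), (14, 1), (14, 2), (15, 0), (15, 1), (15, 2), (15, 3)]
Unfold 5 (reflect across v@4): 96 holes -> [(0, 0), (0, 1), (0, 2), (0, 3), (0, 4), (0, 5), (0, 6), (0, 7), (1, 1), (1, 2), (1, 5), (1, 6), (2, 1), (2, 2), (2, 5), (2, 6), (3, 0), (3, 1), (3, 2), (3, 3), (3, 4), (3, 5), (3, 6), (3, 7), (4, 0), (4, 1), (4, 2), (4, 3), (4, 4), (4, 5), (4, 6), (4, 7), (5, 1), (5, 2), (5, 5), (5, 6), (6, 1), (6, 2), (6, 5), (6, 6), (7, 0), (7, 1), (7, 2), (7, 3), (7, 4), (7, 5), (7, 6), (7, 7), (8, 0), (8, 1), (8, 2), (8, 3), (8, 4), (8, 5), (8, 6), (8, 7), (9, 1), (9, 2), (9, 5), (9, 6), (10, 1), (10, 2), (10, 5), (10, 6), (11, 0), (11, 1), (11, 2), (11, 3), (11, 4), (11, 5), (11, 6), (11, 7), (12, 0), (12, 1), (12, 2), (12, 3), (12, 4), (12, 5), (12, 6), (12, 7), (13, 1), (13, 2), (13, 5), (13, 6), (14, 1), (14, 2), (14, 5), (14, 6), (15, 0), (15, 1), (15, 2), (15, 3), (15, 4), (15, 5), (15, 6), (15, 7)]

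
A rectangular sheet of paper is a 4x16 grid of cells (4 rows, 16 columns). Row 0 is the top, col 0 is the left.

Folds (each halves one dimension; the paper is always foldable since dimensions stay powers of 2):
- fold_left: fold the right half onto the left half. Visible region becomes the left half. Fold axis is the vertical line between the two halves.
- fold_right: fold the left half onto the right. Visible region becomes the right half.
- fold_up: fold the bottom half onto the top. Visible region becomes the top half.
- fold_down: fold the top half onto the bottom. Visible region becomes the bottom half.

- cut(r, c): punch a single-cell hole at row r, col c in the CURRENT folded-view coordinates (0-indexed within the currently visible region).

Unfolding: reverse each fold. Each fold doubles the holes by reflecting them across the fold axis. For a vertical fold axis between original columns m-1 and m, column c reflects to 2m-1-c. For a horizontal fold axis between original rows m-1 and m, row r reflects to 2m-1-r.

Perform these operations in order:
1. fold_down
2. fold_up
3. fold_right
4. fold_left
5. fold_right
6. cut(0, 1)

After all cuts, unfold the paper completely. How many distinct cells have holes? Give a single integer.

Answer: 32

Derivation:
Op 1 fold_down: fold axis h@2; visible region now rows[2,4) x cols[0,16) = 2x16
Op 2 fold_up: fold axis h@3; visible region now rows[2,3) x cols[0,16) = 1x16
Op 3 fold_right: fold axis v@8; visible region now rows[2,3) x cols[8,16) = 1x8
Op 4 fold_left: fold axis v@12; visible region now rows[2,3) x cols[8,12) = 1x4
Op 5 fold_right: fold axis v@10; visible region now rows[2,3) x cols[10,12) = 1x2
Op 6 cut(0, 1): punch at orig (2,11); cuts so far [(2, 11)]; region rows[2,3) x cols[10,12) = 1x2
Unfold 1 (reflect across v@10): 2 holes -> [(2, 8), (2, 11)]
Unfold 2 (reflect across v@12): 4 holes -> [(2, 8), (2, 11), (2, 12), (2, 15)]
Unfold 3 (reflect across v@8): 8 holes -> [(2, 0), (2, 3), (2, 4), (2, 7), (2, 8), (2, 11), (2, 12), (2, 15)]
Unfold 4 (reflect across h@3): 16 holes -> [(2, 0), (2, 3), (2, 4), (2, 7), (2, 8), (2, 11), (2, 12), (2, 15), (3, 0), (3, 3), (3, 4), (3, 7), (3, 8), (3, 11), (3, 12), (3, 15)]
Unfold 5 (reflect across h@2): 32 holes -> [(0, 0), (0, 3), (0, 4), (0, 7), (0, 8), (0, 11), (0, 12), (0, 15), (1, 0), (1, 3), (1, 4), (1, 7), (1, 8), (1, 11), (1, 12), (1, 15), (2, 0), (2, 3), (2, 4), (2, 7), (2, 8), (2, 11), (2, 12), (2, 15), (3, 0), (3, 3), (3, 4), (3, 7), (3, 8), (3, 11), (3, 12), (3, 15)]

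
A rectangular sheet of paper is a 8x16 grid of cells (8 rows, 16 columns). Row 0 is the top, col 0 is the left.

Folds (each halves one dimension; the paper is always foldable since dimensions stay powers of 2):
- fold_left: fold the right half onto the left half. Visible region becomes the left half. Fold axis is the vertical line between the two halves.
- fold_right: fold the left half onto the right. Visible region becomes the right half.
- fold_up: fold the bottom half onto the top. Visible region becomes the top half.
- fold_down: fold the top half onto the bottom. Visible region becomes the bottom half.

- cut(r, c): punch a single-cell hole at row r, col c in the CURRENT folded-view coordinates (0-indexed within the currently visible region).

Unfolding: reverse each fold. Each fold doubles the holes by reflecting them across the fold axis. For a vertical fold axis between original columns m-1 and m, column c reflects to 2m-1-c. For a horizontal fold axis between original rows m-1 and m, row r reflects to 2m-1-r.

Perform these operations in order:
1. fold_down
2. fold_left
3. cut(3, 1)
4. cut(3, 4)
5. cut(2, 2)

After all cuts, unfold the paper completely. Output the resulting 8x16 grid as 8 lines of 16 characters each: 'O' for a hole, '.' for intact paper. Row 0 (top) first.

Answer: .O..O......O..O.
..O..........O..
................
................
................
................
..O..........O..
.O..O......O..O.

Derivation:
Op 1 fold_down: fold axis h@4; visible region now rows[4,8) x cols[0,16) = 4x16
Op 2 fold_left: fold axis v@8; visible region now rows[4,8) x cols[0,8) = 4x8
Op 3 cut(3, 1): punch at orig (7,1); cuts so far [(7, 1)]; region rows[4,8) x cols[0,8) = 4x8
Op 4 cut(3, 4): punch at orig (7,4); cuts so far [(7, 1), (7, 4)]; region rows[4,8) x cols[0,8) = 4x8
Op 5 cut(2, 2): punch at orig (6,2); cuts so far [(6, 2), (7, 1), (7, 4)]; region rows[4,8) x cols[0,8) = 4x8
Unfold 1 (reflect across v@8): 6 holes -> [(6, 2), (6, 13), (7, 1), (7, 4), (7, 11), (7, 14)]
Unfold 2 (reflect across h@4): 12 holes -> [(0, 1), (0, 4), (0, 11), (0, 14), (1, 2), (1, 13), (6, 2), (6, 13), (7, 1), (7, 4), (7, 11), (7, 14)]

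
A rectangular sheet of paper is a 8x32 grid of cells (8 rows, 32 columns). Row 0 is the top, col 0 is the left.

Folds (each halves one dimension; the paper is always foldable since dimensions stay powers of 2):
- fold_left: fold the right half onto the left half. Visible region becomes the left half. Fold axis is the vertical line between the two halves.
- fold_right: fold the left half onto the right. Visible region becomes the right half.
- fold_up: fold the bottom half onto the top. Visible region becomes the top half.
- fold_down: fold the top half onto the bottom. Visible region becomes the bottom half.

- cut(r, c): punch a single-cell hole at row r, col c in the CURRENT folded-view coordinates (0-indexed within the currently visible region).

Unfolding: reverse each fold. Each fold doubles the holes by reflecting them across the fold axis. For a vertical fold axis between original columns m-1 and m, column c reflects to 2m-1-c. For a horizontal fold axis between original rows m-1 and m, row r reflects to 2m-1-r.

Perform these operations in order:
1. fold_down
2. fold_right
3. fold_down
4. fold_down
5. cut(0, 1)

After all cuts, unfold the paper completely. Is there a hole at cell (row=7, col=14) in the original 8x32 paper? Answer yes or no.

Answer: yes

Derivation:
Op 1 fold_down: fold axis h@4; visible region now rows[4,8) x cols[0,32) = 4x32
Op 2 fold_right: fold axis v@16; visible region now rows[4,8) x cols[16,32) = 4x16
Op 3 fold_down: fold axis h@6; visible region now rows[6,8) x cols[16,32) = 2x16
Op 4 fold_down: fold axis h@7; visible region now rows[7,8) x cols[16,32) = 1x16
Op 5 cut(0, 1): punch at orig (7,17); cuts so far [(7, 17)]; region rows[7,8) x cols[16,32) = 1x16
Unfold 1 (reflect across h@7): 2 holes -> [(6, 17), (7, 17)]
Unfold 2 (reflect across h@6): 4 holes -> [(4, 17), (5, 17), (6, 17), (7, 17)]
Unfold 3 (reflect across v@16): 8 holes -> [(4, 14), (4, 17), (5, 14), (5, 17), (6, 14), (6, 17), (7, 14), (7, 17)]
Unfold 4 (reflect across h@4): 16 holes -> [(0, 14), (0, 17), (1, 14), (1, 17), (2, 14), (2, 17), (3, 14), (3, 17), (4, 14), (4, 17), (5, 14), (5, 17), (6, 14), (6, 17), (7, 14), (7, 17)]
Holes: [(0, 14), (0, 17), (1, 14), (1, 17), (2, 14), (2, 17), (3, 14), (3, 17), (4, 14), (4, 17), (5, 14), (5, 17), (6, 14), (6, 17), (7, 14), (7, 17)]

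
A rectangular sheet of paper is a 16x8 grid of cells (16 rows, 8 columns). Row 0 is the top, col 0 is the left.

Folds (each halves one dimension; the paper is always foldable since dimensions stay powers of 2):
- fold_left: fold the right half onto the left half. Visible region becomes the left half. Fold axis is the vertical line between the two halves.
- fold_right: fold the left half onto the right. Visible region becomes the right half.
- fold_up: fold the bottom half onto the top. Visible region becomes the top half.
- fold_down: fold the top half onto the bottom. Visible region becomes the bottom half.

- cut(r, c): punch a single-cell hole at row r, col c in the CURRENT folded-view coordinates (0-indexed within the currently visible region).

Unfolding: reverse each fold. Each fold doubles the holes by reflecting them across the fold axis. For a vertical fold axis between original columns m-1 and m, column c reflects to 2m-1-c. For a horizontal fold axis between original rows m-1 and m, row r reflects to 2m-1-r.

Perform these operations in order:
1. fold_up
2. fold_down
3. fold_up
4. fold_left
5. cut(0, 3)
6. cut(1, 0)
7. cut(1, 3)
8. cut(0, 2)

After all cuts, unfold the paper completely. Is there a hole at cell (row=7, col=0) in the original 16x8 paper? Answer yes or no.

Op 1 fold_up: fold axis h@8; visible region now rows[0,8) x cols[0,8) = 8x8
Op 2 fold_down: fold axis h@4; visible region now rows[4,8) x cols[0,8) = 4x8
Op 3 fold_up: fold axis h@6; visible region now rows[4,6) x cols[0,8) = 2x8
Op 4 fold_left: fold axis v@4; visible region now rows[4,6) x cols[0,4) = 2x4
Op 5 cut(0, 3): punch at orig (4,3); cuts so far [(4, 3)]; region rows[4,6) x cols[0,4) = 2x4
Op 6 cut(1, 0): punch at orig (5,0); cuts so far [(4, 3), (5, 0)]; region rows[4,6) x cols[0,4) = 2x4
Op 7 cut(1, 3): punch at orig (5,3); cuts so far [(4, 3), (5, 0), (5, 3)]; region rows[4,6) x cols[0,4) = 2x4
Op 8 cut(0, 2): punch at orig (4,2); cuts so far [(4, 2), (4, 3), (5, 0), (5, 3)]; region rows[4,6) x cols[0,4) = 2x4
Unfold 1 (reflect across v@4): 8 holes -> [(4, 2), (4, 3), (4, 4), (4, 5), (5, 0), (5, 3), (5, 4), (5, 7)]
Unfold 2 (reflect across h@6): 16 holes -> [(4, 2), (4, 3), (4, 4), (4, 5), (5, 0), (5, 3), (5, 4), (5, 7), (6, 0), (6, 3), (6, 4), (6, 7), (7, 2), (7, 3), (7, 4), (7, 5)]
Unfold 3 (reflect across h@4): 32 holes -> [(0, 2), (0, 3), (0, 4), (0, 5), (1, 0), (1, 3), (1, 4), (1, 7), (2, 0), (2, 3), (2, 4), (2, 7), (3, 2), (3, 3), (3, 4), (3, 5), (4, 2), (4, 3), (4, 4), (4, 5), (5, 0), (5, 3), (5, 4), (5, 7), (6, 0), (6, 3), (6, 4), (6, 7), (7, 2), (7, 3), (7, 4), (7, 5)]
Unfold 4 (reflect across h@8): 64 holes -> [(0, 2), (0, 3), (0, 4), (0, 5), (1, 0), (1, 3), (1, 4), (1, 7), (2, 0), (2, 3), (2, 4), (2, 7), (3, 2), (3, 3), (3, 4), (3, 5), (4, 2), (4, 3), (4, 4), (4, 5), (5, 0), (5, 3), (5, 4), (5, 7), (6, 0), (6, 3), (6, 4), (6, 7), (7, 2), (7, 3), (7, 4), (7, 5), (8, 2), (8, 3), (8, 4), (8, 5), (9, 0), (9, 3), (9, 4), (9, 7), (10, 0), (10, 3), (10, 4), (10, 7), (11, 2), (11, 3), (11, 4), (11, 5), (12, 2), (12, 3), (12, 4), (12, 5), (13, 0), (13, 3), (13, 4), (13, 7), (14, 0), (14, 3), (14, 4), (14, 7), (15, 2), (15, 3), (15, 4), (15, 5)]
Holes: [(0, 2), (0, 3), (0, 4), (0, 5), (1, 0), (1, 3), (1, 4), (1, 7), (2, 0), (2, 3), (2, 4), (2, 7), (3, 2), (3, 3), (3, 4), (3, 5), (4, 2), (4, 3), (4, 4), (4, 5), (5, 0), (5, 3), (5, 4), (5, 7), (6, 0), (6, 3), (6, 4), (6, 7), (7, 2), (7, 3), (7, 4), (7, 5), (8, 2), (8, 3), (8, 4), (8, 5), (9, 0), (9, 3), (9, 4), (9, 7), (10, 0), (10, 3), (10, 4), (10, 7), (11, 2), (11, 3), (11, 4), (11, 5), (12, 2), (12, 3), (12, 4), (12, 5), (13, 0), (13, 3), (13, 4), (13, 7), (14, 0), (14, 3), (14, 4), (14, 7), (15, 2), (15, 3), (15, 4), (15, 5)]

Answer: no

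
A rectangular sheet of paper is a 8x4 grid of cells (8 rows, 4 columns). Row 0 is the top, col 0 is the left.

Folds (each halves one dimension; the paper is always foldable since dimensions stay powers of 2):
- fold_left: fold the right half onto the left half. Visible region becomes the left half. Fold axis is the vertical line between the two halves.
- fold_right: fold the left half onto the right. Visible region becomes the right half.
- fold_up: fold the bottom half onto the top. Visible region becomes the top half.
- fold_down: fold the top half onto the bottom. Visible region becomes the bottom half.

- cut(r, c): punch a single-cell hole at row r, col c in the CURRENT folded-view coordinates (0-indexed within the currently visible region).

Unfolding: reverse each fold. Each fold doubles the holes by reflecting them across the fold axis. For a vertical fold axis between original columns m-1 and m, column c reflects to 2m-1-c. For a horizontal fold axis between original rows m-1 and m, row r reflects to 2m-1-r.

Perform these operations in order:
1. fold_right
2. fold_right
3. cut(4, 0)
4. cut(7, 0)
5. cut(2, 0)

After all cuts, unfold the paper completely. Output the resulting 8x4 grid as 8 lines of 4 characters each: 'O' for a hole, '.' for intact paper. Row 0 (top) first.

Op 1 fold_right: fold axis v@2; visible region now rows[0,8) x cols[2,4) = 8x2
Op 2 fold_right: fold axis v@3; visible region now rows[0,8) x cols[3,4) = 8x1
Op 3 cut(4, 0): punch at orig (4,3); cuts so far [(4, 3)]; region rows[0,8) x cols[3,4) = 8x1
Op 4 cut(7, 0): punch at orig (7,3); cuts so far [(4, 3), (7, 3)]; region rows[0,8) x cols[3,4) = 8x1
Op 5 cut(2, 0): punch at orig (2,3); cuts so far [(2, 3), (4, 3), (7, 3)]; region rows[0,8) x cols[3,4) = 8x1
Unfold 1 (reflect across v@3): 6 holes -> [(2, 2), (2, 3), (4, 2), (4, 3), (7, 2), (7, 3)]
Unfold 2 (reflect across v@2): 12 holes -> [(2, 0), (2, 1), (2, 2), (2, 3), (4, 0), (4, 1), (4, 2), (4, 3), (7, 0), (7, 1), (7, 2), (7, 3)]

Answer: ....
....
OOOO
....
OOOO
....
....
OOOO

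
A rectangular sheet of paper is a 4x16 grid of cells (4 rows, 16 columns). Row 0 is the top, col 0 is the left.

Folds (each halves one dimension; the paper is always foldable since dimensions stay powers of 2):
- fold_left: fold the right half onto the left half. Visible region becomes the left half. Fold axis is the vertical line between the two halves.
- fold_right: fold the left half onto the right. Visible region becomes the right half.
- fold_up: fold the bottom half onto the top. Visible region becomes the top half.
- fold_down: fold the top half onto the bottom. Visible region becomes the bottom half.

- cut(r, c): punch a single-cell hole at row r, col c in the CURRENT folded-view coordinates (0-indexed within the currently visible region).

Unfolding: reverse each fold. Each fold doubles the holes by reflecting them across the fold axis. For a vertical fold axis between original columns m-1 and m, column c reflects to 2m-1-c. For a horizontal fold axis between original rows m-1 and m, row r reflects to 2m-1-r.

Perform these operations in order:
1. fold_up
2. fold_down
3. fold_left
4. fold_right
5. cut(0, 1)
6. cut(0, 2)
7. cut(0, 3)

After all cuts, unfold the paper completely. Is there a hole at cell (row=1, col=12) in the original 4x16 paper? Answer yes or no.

Op 1 fold_up: fold axis h@2; visible region now rows[0,2) x cols[0,16) = 2x16
Op 2 fold_down: fold axis h@1; visible region now rows[1,2) x cols[0,16) = 1x16
Op 3 fold_left: fold axis v@8; visible region now rows[1,2) x cols[0,8) = 1x8
Op 4 fold_right: fold axis v@4; visible region now rows[1,2) x cols[4,8) = 1x4
Op 5 cut(0, 1): punch at orig (1,5); cuts so far [(1, 5)]; region rows[1,2) x cols[4,8) = 1x4
Op 6 cut(0, 2): punch at orig (1,6); cuts so far [(1, 5), (1, 6)]; region rows[1,2) x cols[4,8) = 1x4
Op 7 cut(0, 3): punch at orig (1,7); cuts so far [(1, 5), (1, 6), (1, 7)]; region rows[1,2) x cols[4,8) = 1x4
Unfold 1 (reflect across v@4): 6 holes -> [(1, 0), (1, 1), (1, 2), (1, 5), (1, 6), (1, 7)]
Unfold 2 (reflect across v@8): 12 holes -> [(1, 0), (1, 1), (1, 2), (1, 5), (1, 6), (1, 7), (1, 8), (1, 9), (1, 10), (1, 13), (1, 14), (1, 15)]
Unfold 3 (reflect across h@1): 24 holes -> [(0, 0), (0, 1), (0, 2), (0, 5), (0, 6), (0, 7), (0, 8), (0, 9), (0, 10), (0, 13), (0, 14), (0, 15), (1, 0), (1, 1), (1, 2), (1, 5), (1, 6), (1, 7), (1, 8), (1, 9), (1, 10), (1, 13), (1, 14), (1, 15)]
Unfold 4 (reflect across h@2): 48 holes -> [(0, 0), (0, 1), (0, 2), (0, 5), (0, 6), (0, 7), (0, 8), (0, 9), (0, 10), (0, 13), (0, 14), (0, 15), (1, 0), (1, 1), (1, 2), (1, 5), (1, 6), (1, 7), (1, 8), (1, 9), (1, 10), (1, 13), (1, 14), (1, 15), (2, 0), (2, 1), (2, 2), (2, 5), (2, 6), (2, 7), (2, 8), (2, 9), (2, 10), (2, 13), (2, 14), (2, 15), (3, 0), (3, 1), (3, 2), (3, 5), (3, 6), (3, 7), (3, 8), (3, 9), (3, 10), (3, 13), (3, 14), (3, 15)]
Holes: [(0, 0), (0, 1), (0, 2), (0, 5), (0, 6), (0, 7), (0, 8), (0, 9), (0, 10), (0, 13), (0, 14), (0, 15), (1, 0), (1, 1), (1, 2), (1, 5), (1, 6), (1, 7), (1, 8), (1, 9), (1, 10), (1, 13), (1, 14), (1, 15), (2, 0), (2, 1), (2, 2), (2, 5), (2, 6), (2, 7), (2, 8), (2, 9), (2, 10), (2, 13), (2, 14), (2, 15), (3, 0), (3, 1), (3, 2), (3, 5), (3, 6), (3, 7), (3, 8), (3, 9), (3, 10), (3, 13), (3, 14), (3, 15)]

Answer: no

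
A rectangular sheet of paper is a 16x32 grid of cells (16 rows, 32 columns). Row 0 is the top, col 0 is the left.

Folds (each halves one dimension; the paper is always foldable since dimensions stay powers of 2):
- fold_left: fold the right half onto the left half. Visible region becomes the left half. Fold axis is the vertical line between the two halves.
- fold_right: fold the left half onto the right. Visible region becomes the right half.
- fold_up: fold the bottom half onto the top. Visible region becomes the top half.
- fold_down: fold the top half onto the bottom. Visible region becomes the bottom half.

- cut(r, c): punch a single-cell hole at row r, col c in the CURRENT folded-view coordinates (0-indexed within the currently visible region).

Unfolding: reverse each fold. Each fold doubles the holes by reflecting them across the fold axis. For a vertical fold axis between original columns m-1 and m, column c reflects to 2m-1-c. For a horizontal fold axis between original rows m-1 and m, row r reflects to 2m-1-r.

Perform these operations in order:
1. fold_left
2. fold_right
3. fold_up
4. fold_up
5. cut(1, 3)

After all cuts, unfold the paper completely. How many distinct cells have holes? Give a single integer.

Answer: 16

Derivation:
Op 1 fold_left: fold axis v@16; visible region now rows[0,16) x cols[0,16) = 16x16
Op 2 fold_right: fold axis v@8; visible region now rows[0,16) x cols[8,16) = 16x8
Op 3 fold_up: fold axis h@8; visible region now rows[0,8) x cols[8,16) = 8x8
Op 4 fold_up: fold axis h@4; visible region now rows[0,4) x cols[8,16) = 4x8
Op 5 cut(1, 3): punch at orig (1,11); cuts so far [(1, 11)]; region rows[0,4) x cols[8,16) = 4x8
Unfold 1 (reflect across h@4): 2 holes -> [(1, 11), (6, 11)]
Unfold 2 (reflect across h@8): 4 holes -> [(1, 11), (6, 11), (9, 11), (14, 11)]
Unfold 3 (reflect across v@8): 8 holes -> [(1, 4), (1, 11), (6, 4), (6, 11), (9, 4), (9, 11), (14, 4), (14, 11)]
Unfold 4 (reflect across v@16): 16 holes -> [(1, 4), (1, 11), (1, 20), (1, 27), (6, 4), (6, 11), (6, 20), (6, 27), (9, 4), (9, 11), (9, 20), (9, 27), (14, 4), (14, 11), (14, 20), (14, 27)]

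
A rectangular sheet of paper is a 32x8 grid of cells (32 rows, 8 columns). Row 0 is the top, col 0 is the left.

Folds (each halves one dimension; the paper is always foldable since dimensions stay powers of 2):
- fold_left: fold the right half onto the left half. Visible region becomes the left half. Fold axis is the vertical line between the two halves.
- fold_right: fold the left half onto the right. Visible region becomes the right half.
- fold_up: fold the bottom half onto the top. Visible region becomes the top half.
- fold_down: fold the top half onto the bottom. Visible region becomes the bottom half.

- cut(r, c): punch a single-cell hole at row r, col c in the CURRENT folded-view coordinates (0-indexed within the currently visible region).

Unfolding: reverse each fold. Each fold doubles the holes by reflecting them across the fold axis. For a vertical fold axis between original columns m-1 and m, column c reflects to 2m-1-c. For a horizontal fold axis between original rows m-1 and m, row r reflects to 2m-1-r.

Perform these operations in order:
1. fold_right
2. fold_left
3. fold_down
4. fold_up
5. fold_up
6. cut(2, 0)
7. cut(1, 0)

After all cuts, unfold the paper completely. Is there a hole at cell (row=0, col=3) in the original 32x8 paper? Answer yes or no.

Answer: no

Derivation:
Op 1 fold_right: fold axis v@4; visible region now rows[0,32) x cols[4,8) = 32x4
Op 2 fold_left: fold axis v@6; visible region now rows[0,32) x cols[4,6) = 32x2
Op 3 fold_down: fold axis h@16; visible region now rows[16,32) x cols[4,6) = 16x2
Op 4 fold_up: fold axis h@24; visible region now rows[16,24) x cols[4,6) = 8x2
Op 5 fold_up: fold axis h@20; visible region now rows[16,20) x cols[4,6) = 4x2
Op 6 cut(2, 0): punch at orig (18,4); cuts so far [(18, 4)]; region rows[16,20) x cols[4,6) = 4x2
Op 7 cut(1, 0): punch at orig (17,4); cuts so far [(17, 4), (18, 4)]; region rows[16,20) x cols[4,6) = 4x2
Unfold 1 (reflect across h@20): 4 holes -> [(17, 4), (18, 4), (21, 4), (22, 4)]
Unfold 2 (reflect across h@24): 8 holes -> [(17, 4), (18, 4), (21, 4), (22, 4), (25, 4), (26, 4), (29, 4), (30, 4)]
Unfold 3 (reflect across h@16): 16 holes -> [(1, 4), (2, 4), (5, 4), (6, 4), (9, 4), (10, 4), (13, 4), (14, 4), (17, 4), (18, 4), (21, 4), (22, 4), (25, 4), (26, 4), (29, 4), (30, 4)]
Unfold 4 (reflect across v@6): 32 holes -> [(1, 4), (1, 7), (2, 4), (2, 7), (5, 4), (5, 7), (6, 4), (6, 7), (9, 4), (9, 7), (10, 4), (10, 7), (13, 4), (13, 7), (14, 4), (14, 7), (17, 4), (17, 7), (18, 4), (18, 7), (21, 4), (21, 7), (22, 4), (22, 7), (25, 4), (25, 7), (26, 4), (26, 7), (29, 4), (29, 7), (30, 4), (30, 7)]
Unfold 5 (reflect across v@4): 64 holes -> [(1, 0), (1, 3), (1, 4), (1, 7), (2, 0), (2, 3), (2, 4), (2, 7), (5, 0), (5, 3), (5, 4), (5, 7), (6, 0), (6, 3), (6, 4), (6, 7), (9, 0), (9, 3), (9, 4), (9, 7), (10, 0), (10, 3), (10, 4), (10, 7), (13, 0), (13, 3), (13, 4), (13, 7), (14, 0), (14, 3), (14, 4), (14, 7), (17, 0), (17, 3), (17, 4), (17, 7), (18, 0), (18, 3), (18, 4), (18, 7), (21, 0), (21, 3), (21, 4), (21, 7), (22, 0), (22, 3), (22, 4), (22, 7), (25, 0), (25, 3), (25, 4), (25, 7), (26, 0), (26, 3), (26, 4), (26, 7), (29, 0), (29, 3), (29, 4), (29, 7), (30, 0), (30, 3), (30, 4), (30, 7)]
Holes: [(1, 0), (1, 3), (1, 4), (1, 7), (2, 0), (2, 3), (2, 4), (2, 7), (5, 0), (5, 3), (5, 4), (5, 7), (6, 0), (6, 3), (6, 4), (6, 7), (9, 0), (9, 3), (9, 4), (9, 7), (10, 0), (10, 3), (10, 4), (10, 7), (13, 0), (13, 3), (13, 4), (13, 7), (14, 0), (14, 3), (14, 4), (14, 7), (17, 0), (17, 3), (17, 4), (17, 7), (18, 0), (18, 3), (18, 4), (18, 7), (21, 0), (21, 3), (21, 4), (21, 7), (22, 0), (22, 3), (22, 4), (22, 7), (25, 0), (25, 3), (25, 4), (25, 7), (26, 0), (26, 3), (26, 4), (26, 7), (29, 0), (29, 3), (29, 4), (29, 7), (30, 0), (30, 3), (30, 4), (30, 7)]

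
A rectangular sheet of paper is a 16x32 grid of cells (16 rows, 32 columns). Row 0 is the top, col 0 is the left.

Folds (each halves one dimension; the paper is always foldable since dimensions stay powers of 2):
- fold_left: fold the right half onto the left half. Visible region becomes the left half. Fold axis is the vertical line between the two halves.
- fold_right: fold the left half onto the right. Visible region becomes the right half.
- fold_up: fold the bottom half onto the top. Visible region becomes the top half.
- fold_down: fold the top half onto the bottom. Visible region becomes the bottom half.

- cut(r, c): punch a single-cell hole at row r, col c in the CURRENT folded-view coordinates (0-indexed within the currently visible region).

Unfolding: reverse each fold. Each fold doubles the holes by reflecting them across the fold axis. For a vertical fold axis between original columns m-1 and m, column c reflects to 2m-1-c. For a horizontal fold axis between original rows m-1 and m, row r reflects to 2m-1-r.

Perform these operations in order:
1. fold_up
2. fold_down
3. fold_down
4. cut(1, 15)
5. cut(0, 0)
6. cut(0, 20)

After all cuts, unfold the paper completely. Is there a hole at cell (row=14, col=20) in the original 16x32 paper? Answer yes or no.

Op 1 fold_up: fold axis h@8; visible region now rows[0,8) x cols[0,32) = 8x32
Op 2 fold_down: fold axis h@4; visible region now rows[4,8) x cols[0,32) = 4x32
Op 3 fold_down: fold axis h@6; visible region now rows[6,8) x cols[0,32) = 2x32
Op 4 cut(1, 15): punch at orig (7,15); cuts so far [(7, 15)]; region rows[6,8) x cols[0,32) = 2x32
Op 5 cut(0, 0): punch at orig (6,0); cuts so far [(6, 0), (7, 15)]; region rows[6,8) x cols[0,32) = 2x32
Op 6 cut(0, 20): punch at orig (6,20); cuts so far [(6, 0), (6, 20), (7, 15)]; region rows[6,8) x cols[0,32) = 2x32
Unfold 1 (reflect across h@6): 6 holes -> [(4, 15), (5, 0), (5, 20), (6, 0), (6, 20), (7, 15)]
Unfold 2 (reflect across h@4): 12 holes -> [(0, 15), (1, 0), (1, 20), (2, 0), (2, 20), (3, 15), (4, 15), (5, 0), (5, 20), (6, 0), (6, 20), (7, 15)]
Unfold 3 (reflect across h@8): 24 holes -> [(0, 15), (1, 0), (1, 20), (2, 0), (2, 20), (3, 15), (4, 15), (5, 0), (5, 20), (6, 0), (6, 20), (7, 15), (8, 15), (9, 0), (9, 20), (10, 0), (10, 20), (11, 15), (12, 15), (13, 0), (13, 20), (14, 0), (14, 20), (15, 15)]
Holes: [(0, 15), (1, 0), (1, 20), (2, 0), (2, 20), (3, 15), (4, 15), (5, 0), (5, 20), (6, 0), (6, 20), (7, 15), (8, 15), (9, 0), (9, 20), (10, 0), (10, 20), (11, 15), (12, 15), (13, 0), (13, 20), (14, 0), (14, 20), (15, 15)]

Answer: yes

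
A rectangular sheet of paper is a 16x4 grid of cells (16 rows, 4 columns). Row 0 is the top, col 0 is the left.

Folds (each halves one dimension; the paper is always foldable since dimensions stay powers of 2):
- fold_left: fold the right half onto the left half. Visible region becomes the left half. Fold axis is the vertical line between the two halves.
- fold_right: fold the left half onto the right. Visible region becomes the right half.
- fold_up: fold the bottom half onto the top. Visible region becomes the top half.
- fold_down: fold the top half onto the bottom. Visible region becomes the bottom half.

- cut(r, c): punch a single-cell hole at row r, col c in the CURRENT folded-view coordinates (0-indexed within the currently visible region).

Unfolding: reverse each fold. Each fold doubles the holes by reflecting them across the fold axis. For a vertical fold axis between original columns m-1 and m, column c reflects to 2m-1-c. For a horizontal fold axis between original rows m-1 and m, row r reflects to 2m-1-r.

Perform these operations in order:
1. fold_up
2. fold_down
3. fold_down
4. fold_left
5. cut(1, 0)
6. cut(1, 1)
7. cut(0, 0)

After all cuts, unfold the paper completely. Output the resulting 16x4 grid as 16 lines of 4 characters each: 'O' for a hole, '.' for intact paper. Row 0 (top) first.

Answer: OOOO
O..O
O..O
OOOO
OOOO
O..O
O..O
OOOO
OOOO
O..O
O..O
OOOO
OOOO
O..O
O..O
OOOO

Derivation:
Op 1 fold_up: fold axis h@8; visible region now rows[0,8) x cols[0,4) = 8x4
Op 2 fold_down: fold axis h@4; visible region now rows[4,8) x cols[0,4) = 4x4
Op 3 fold_down: fold axis h@6; visible region now rows[6,8) x cols[0,4) = 2x4
Op 4 fold_left: fold axis v@2; visible region now rows[6,8) x cols[0,2) = 2x2
Op 5 cut(1, 0): punch at orig (7,0); cuts so far [(7, 0)]; region rows[6,8) x cols[0,2) = 2x2
Op 6 cut(1, 1): punch at orig (7,1); cuts so far [(7, 0), (7, 1)]; region rows[6,8) x cols[0,2) = 2x2
Op 7 cut(0, 0): punch at orig (6,0); cuts so far [(6, 0), (7, 0), (7, 1)]; region rows[6,8) x cols[0,2) = 2x2
Unfold 1 (reflect across v@2): 6 holes -> [(6, 0), (6, 3), (7, 0), (7, 1), (7, 2), (7, 3)]
Unfold 2 (reflect across h@6): 12 holes -> [(4, 0), (4, 1), (4, 2), (4, 3), (5, 0), (5, 3), (6, 0), (6, 3), (7, 0), (7, 1), (7, 2), (7, 3)]
Unfold 3 (reflect across h@4): 24 holes -> [(0, 0), (0, 1), (0, 2), (0, 3), (1, 0), (1, 3), (2, 0), (2, 3), (3, 0), (3, 1), (3, 2), (3, 3), (4, 0), (4, 1), (4, 2), (4, 3), (5, 0), (5, 3), (6, 0), (6, 3), (7, 0), (7, 1), (7, 2), (7, 3)]
Unfold 4 (reflect across h@8): 48 holes -> [(0, 0), (0, 1), (0, 2), (0, 3), (1, 0), (1, 3), (2, 0), (2, 3), (3, 0), (3, 1), (3, 2), (3, 3), (4, 0), (4, 1), (4, 2), (4, 3), (5, 0), (5, 3), (6, 0), (6, 3), (7, 0), (7, 1), (7, 2), (7, 3), (8, 0), (8, 1), (8, 2), (8, 3), (9, 0), (9, 3), (10, 0), (10, 3), (11, 0), (11, 1), (11, 2), (11, 3), (12, 0), (12, 1), (12, 2), (12, 3), (13, 0), (13, 3), (14, 0), (14, 3), (15, 0), (15, 1), (15, 2), (15, 3)]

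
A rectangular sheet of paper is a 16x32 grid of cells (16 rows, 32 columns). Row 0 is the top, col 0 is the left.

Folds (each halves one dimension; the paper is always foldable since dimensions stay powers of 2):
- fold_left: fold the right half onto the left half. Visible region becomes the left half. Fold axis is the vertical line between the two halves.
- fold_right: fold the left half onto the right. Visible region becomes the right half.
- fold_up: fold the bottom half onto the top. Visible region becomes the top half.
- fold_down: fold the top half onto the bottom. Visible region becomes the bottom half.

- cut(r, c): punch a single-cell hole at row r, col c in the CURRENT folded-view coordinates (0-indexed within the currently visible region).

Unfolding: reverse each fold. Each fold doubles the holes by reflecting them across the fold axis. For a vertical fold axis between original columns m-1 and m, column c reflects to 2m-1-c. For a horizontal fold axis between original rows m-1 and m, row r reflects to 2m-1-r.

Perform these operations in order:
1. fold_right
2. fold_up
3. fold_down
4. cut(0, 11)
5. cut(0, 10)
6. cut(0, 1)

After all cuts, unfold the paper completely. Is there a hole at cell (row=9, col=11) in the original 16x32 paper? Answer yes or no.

Answer: no

Derivation:
Op 1 fold_right: fold axis v@16; visible region now rows[0,16) x cols[16,32) = 16x16
Op 2 fold_up: fold axis h@8; visible region now rows[0,8) x cols[16,32) = 8x16
Op 3 fold_down: fold axis h@4; visible region now rows[4,8) x cols[16,32) = 4x16
Op 4 cut(0, 11): punch at orig (4,27); cuts so far [(4, 27)]; region rows[4,8) x cols[16,32) = 4x16
Op 5 cut(0, 10): punch at orig (4,26); cuts so far [(4, 26), (4, 27)]; region rows[4,8) x cols[16,32) = 4x16
Op 6 cut(0, 1): punch at orig (4,17); cuts so far [(4, 17), (4, 26), (4, 27)]; region rows[4,8) x cols[16,32) = 4x16
Unfold 1 (reflect across h@4): 6 holes -> [(3, 17), (3, 26), (3, 27), (4, 17), (4, 26), (4, 27)]
Unfold 2 (reflect across h@8): 12 holes -> [(3, 17), (3, 26), (3, 27), (4, 17), (4, 26), (4, 27), (11, 17), (11, 26), (11, 27), (12, 17), (12, 26), (12, 27)]
Unfold 3 (reflect across v@16): 24 holes -> [(3, 4), (3, 5), (3, 14), (3, 17), (3, 26), (3, 27), (4, 4), (4, 5), (4, 14), (4, 17), (4, 26), (4, 27), (11, 4), (11, 5), (11, 14), (11, 17), (11, 26), (11, 27), (12, 4), (12, 5), (12, 14), (12, 17), (12, 26), (12, 27)]
Holes: [(3, 4), (3, 5), (3, 14), (3, 17), (3, 26), (3, 27), (4, 4), (4, 5), (4, 14), (4, 17), (4, 26), (4, 27), (11, 4), (11, 5), (11, 14), (11, 17), (11, 26), (11, 27), (12, 4), (12, 5), (12, 14), (12, 17), (12, 26), (12, 27)]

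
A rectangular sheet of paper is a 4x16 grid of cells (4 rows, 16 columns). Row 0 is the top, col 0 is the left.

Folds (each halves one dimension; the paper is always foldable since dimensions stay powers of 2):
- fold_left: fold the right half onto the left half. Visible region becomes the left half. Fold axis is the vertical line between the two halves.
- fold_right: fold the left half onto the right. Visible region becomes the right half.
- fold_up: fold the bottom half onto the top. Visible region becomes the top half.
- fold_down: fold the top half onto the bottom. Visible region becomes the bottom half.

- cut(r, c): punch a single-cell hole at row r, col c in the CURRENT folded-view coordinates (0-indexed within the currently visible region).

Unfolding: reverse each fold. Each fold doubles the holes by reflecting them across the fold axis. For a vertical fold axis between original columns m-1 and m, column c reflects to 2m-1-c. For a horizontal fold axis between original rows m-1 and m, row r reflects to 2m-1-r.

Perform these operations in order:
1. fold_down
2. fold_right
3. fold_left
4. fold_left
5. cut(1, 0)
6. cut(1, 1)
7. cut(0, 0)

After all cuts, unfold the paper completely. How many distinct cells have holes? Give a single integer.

Answer: 48

Derivation:
Op 1 fold_down: fold axis h@2; visible region now rows[2,4) x cols[0,16) = 2x16
Op 2 fold_right: fold axis v@8; visible region now rows[2,4) x cols[8,16) = 2x8
Op 3 fold_left: fold axis v@12; visible region now rows[2,4) x cols[8,12) = 2x4
Op 4 fold_left: fold axis v@10; visible region now rows[2,4) x cols[8,10) = 2x2
Op 5 cut(1, 0): punch at orig (3,8); cuts so far [(3, 8)]; region rows[2,4) x cols[8,10) = 2x2
Op 6 cut(1, 1): punch at orig (3,9); cuts so far [(3, 8), (3, 9)]; region rows[2,4) x cols[8,10) = 2x2
Op 7 cut(0, 0): punch at orig (2,8); cuts so far [(2, 8), (3, 8), (3, 9)]; region rows[2,4) x cols[8,10) = 2x2
Unfold 1 (reflect across v@10): 6 holes -> [(2, 8), (2, 11), (3, 8), (3, 9), (3, 10), (3, 11)]
Unfold 2 (reflect across v@12): 12 holes -> [(2, 8), (2, 11), (2, 12), (2, 15), (3, 8), (3, 9), (3, 10), (3, 11), (3, 12), (3, 13), (3, 14), (3, 15)]
Unfold 3 (reflect across v@8): 24 holes -> [(2, 0), (2, 3), (2, 4), (2, 7), (2, 8), (2, 11), (2, 12), (2, 15), (3, 0), (3, 1), (3, 2), (3, 3), (3, 4), (3, 5), (3, 6), (3, 7), (3, 8), (3, 9), (3, 10), (3, 11), (3, 12), (3, 13), (3, 14), (3, 15)]
Unfold 4 (reflect across h@2): 48 holes -> [(0, 0), (0, 1), (0, 2), (0, 3), (0, 4), (0, 5), (0, 6), (0, 7), (0, 8), (0, 9), (0, 10), (0, 11), (0, 12), (0, 13), (0, 14), (0, 15), (1, 0), (1, 3), (1, 4), (1, 7), (1, 8), (1, 11), (1, 12), (1, 15), (2, 0), (2, 3), (2, 4), (2, 7), (2, 8), (2, 11), (2, 12), (2, 15), (3, 0), (3, 1), (3, 2), (3, 3), (3, 4), (3, 5), (3, 6), (3, 7), (3, 8), (3, 9), (3, 10), (3, 11), (3, 12), (3, 13), (3, 14), (3, 15)]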